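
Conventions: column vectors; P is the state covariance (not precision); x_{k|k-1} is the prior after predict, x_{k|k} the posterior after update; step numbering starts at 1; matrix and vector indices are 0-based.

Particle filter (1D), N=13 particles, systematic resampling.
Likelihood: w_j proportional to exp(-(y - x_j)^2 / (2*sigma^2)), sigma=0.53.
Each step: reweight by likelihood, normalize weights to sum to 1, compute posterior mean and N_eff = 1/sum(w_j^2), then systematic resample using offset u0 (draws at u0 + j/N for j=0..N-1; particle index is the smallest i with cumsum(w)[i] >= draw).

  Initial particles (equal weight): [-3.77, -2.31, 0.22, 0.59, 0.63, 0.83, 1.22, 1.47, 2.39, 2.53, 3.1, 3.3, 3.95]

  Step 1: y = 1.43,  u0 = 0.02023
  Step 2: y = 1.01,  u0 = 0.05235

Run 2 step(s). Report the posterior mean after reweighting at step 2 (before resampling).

post_mean = 1.0845

step 1: w=[0.0000, 0.0000, 0.0214, 0.0826, 0.0929, 0.1529, 0.2683, 0.2894, 0.0563, 0.0337, 0.0020, 0.0006, 0.0000]  mean=1.2194  Neff=5.0178  idx=[2, 3, 4, 5, 5, 6, 6, 6, 7, 7, 7, 7, 8]
step 2: w=[0.0355, 0.0788, 0.0834, 0.1018, 0.1018, 0.0997, 0.0997, 0.0997, 0.0740, 0.0740, 0.0740, 0.0740, 0.0036]  mean=1.0845  Neff=11.5098  idx=[1, 2, 3, 3, 4, 5, 6, 6, 7, 8, 9, 10, 11]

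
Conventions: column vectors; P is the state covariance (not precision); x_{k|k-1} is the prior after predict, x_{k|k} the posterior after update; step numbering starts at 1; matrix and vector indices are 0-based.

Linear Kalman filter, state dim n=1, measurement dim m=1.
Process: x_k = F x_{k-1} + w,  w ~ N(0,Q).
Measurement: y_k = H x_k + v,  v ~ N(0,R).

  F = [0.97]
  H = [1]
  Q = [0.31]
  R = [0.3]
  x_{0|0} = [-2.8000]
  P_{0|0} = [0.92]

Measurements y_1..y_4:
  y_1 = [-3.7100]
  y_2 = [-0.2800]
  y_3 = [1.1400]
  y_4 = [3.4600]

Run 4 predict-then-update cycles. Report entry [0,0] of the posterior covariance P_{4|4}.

P_post[0,0] = 0.1854

step 1: x^-=[-2.7160]  P^-=[1.1756]  S=[1.4756]  K=[0.7967]  nu=[-0.9940]  x^+=[-3.5079]  P^+=[0.2390]
step 2: x^-=[-3.4027]  P^-=[0.5349]  S=[0.8349]  K=[0.6407]  nu=[3.1227]  x^+=[-1.4021]  P^+=[0.1922]
step 3: x^-=[-1.3600]  P^-=[0.4908]  S=[0.7908]  K=[0.6207]  nu=[2.5000]  x^+=[0.1916]  P^+=[0.1862]
step 4: x^-=[0.1859]  P^-=[0.4852]  S=[0.7852]  K=[0.6179]  nu=[3.2741]  x^+=[2.2091]  P^+=[0.1854]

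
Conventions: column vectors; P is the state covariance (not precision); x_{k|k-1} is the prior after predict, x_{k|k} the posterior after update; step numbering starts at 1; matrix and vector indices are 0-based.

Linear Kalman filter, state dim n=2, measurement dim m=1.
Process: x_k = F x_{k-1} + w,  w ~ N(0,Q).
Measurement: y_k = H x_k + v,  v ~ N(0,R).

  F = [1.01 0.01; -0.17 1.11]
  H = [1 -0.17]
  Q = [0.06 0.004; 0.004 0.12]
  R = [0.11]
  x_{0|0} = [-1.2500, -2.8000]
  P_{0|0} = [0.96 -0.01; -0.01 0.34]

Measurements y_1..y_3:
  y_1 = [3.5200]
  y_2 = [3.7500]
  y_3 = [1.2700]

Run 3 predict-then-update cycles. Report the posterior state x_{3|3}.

x_post = [1.4819, -5.2061]

step 1: x^-=[-1.2905, -2.8955]  P^-=[1.0391 -0.1683; -0.1683 0.5704]  S=[1.2228]  K=[0.8732; -0.2169]  nu=[4.3183]  x^+=[2.4801, -3.8321]  P^+=[0.1068 0.0633; 0.0633 0.5129]
step 2: x^-=[2.4666, -4.6753]  P^-=[0.1703 0.0623; 0.0623 0.7311]  S=[0.2803]  K=[0.5699; -0.2214]  nu=[0.4886]  x^+=[2.7450, -4.7834]  P^+=[0.0793 0.0976; 0.0976 0.7174]
step 3: x^-=[2.7246, -5.7763]  P^-=[0.1429 0.1076; 0.1076 0.9694]  S=[0.2443]  K=[0.5100; -0.2340]  nu=[-2.4366]  x^+=[1.4819, -5.2061]  P^+=[0.0794 0.1368; 0.1368 0.9560]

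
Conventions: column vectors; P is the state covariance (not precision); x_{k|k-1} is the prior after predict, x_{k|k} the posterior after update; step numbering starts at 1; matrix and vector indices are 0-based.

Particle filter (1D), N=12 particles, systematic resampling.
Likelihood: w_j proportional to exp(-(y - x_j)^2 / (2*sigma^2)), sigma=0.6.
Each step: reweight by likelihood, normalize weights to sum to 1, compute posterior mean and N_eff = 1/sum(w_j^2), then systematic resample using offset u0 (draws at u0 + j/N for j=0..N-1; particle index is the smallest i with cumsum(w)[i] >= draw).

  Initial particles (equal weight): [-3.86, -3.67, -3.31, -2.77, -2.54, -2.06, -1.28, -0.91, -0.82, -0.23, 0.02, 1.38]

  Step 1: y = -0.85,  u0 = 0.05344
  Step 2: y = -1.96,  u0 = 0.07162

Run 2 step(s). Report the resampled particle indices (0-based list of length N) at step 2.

resampled_idx = [0, 0, 1, 1, 2, 2, 2, 4, 5, 6, 7, 9]

step 1: w=[0.0000, 0.0000, 0.0001, 0.0015, 0.0049, 0.0339, 0.2004, 0.2578, 0.2587, 0.1519, 0.0905, 0.0003]  mean=-0.8228  Neff=4.8547  idx=[6, 6, 6, 7, 7, 7, 8, 8, 8, 9, 9, 10]
step 2: w=[0.1909, 0.1909, 0.1909, 0.0785, 0.0785, 0.0785, 0.0597, 0.0597, 0.0597, 0.0057, 0.0057, 0.0016]  mean=-1.0966  Neff=7.2186  idx=[0, 0, 1, 1, 2, 2, 2, 4, 5, 6, 7, 9]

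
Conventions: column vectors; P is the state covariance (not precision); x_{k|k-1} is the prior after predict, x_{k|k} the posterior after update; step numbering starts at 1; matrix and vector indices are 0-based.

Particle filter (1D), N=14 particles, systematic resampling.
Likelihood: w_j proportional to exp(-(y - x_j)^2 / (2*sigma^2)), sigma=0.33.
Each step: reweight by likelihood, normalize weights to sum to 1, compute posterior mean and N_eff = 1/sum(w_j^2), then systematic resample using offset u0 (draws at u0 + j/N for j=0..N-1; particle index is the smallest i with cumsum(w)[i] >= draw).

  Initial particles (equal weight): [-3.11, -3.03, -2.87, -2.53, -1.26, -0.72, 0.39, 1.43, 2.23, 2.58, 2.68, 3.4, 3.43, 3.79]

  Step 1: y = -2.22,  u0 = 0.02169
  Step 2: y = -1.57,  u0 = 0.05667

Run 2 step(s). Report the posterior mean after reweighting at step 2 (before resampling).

step 1: w=[0.0300, 0.0561, 0.1639, 0.7334, 0.0166, 0.0000, 0.0000, 0.0000, 0.0000, 0.0000, 0.0000, 0.0000, 0.0000, 0.0000]  mean=-2.6101  Neff=1.7572  idx=[0, 2, 2, 2, 3, 3, 3, 3, 3, 3, 3, 3, 3, 3]
step 2: w=[0.0001, 0.0029, 0.0029, 0.0029, 0.0991, 0.0991, 0.0991, 0.0991, 0.0991, 0.0991, 0.0991, 0.0991, 0.0991, 0.0991]  mean=-2.5330  Neff=10.1769  idx=[4, 5, 5, 6, 7, 8, 8, 9, 10, 10, 11, 12, 13, 13]

post_mean = -2.5330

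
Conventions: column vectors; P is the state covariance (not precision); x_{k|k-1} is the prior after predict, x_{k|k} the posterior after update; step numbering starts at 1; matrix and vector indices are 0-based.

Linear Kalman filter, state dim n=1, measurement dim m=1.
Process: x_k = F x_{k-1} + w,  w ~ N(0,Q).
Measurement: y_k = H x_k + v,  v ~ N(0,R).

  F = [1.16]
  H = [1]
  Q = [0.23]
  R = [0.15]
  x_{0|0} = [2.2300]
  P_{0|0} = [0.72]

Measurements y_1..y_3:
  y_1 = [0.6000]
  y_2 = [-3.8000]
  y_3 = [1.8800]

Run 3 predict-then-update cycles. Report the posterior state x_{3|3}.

step 1: x^-=[2.5868]  P^-=[1.1988]  S=[1.3488]  K=[0.8888]  nu=[-1.9868]  x^+=[0.8209]  P^+=[0.1333]
step 2: x^-=[0.9523]  P^-=[0.4094]  S=[0.5594]  K=[0.7319]  nu=[-4.7523]  x^+=[-2.5257]  P^+=[0.1098]
step 3: x^-=[-2.9298]  P^-=[0.3777]  S=[0.5277]  K=[0.7158]  nu=[4.8098]  x^+=[0.5128]  P^+=[0.1074]

x_post = [0.5128]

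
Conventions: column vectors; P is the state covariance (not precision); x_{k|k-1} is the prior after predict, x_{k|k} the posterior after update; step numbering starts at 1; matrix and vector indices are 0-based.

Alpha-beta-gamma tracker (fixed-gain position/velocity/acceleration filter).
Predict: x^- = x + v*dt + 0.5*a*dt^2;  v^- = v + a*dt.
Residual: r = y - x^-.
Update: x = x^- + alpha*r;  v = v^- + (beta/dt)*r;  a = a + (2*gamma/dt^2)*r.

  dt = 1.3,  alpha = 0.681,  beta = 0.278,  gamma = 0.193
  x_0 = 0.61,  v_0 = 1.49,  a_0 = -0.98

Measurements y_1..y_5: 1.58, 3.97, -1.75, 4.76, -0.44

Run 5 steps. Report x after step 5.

x_post = -0.0750

step 1: x_pred=1.7189  r=-0.1389  x^+=1.6243  v^+=0.1863  a^+=-1.0117
step 2: x_pred=1.0116  r=2.9584  x^+=3.0263  v^+=-0.4963  a^+=-0.3360
step 3: x_pred=2.0971  r=-3.8471  x^+=-0.5228  v^+=-1.7558  a^+=-1.2147
step 4: x_pred=-3.8318  r=8.5918  x^+=2.0192  v^+=-1.4976  a^+=0.7477
step 5: x_pred=0.7041  r=-1.1441  x^+=-0.0750  v^+=-0.7703  a^+=0.4864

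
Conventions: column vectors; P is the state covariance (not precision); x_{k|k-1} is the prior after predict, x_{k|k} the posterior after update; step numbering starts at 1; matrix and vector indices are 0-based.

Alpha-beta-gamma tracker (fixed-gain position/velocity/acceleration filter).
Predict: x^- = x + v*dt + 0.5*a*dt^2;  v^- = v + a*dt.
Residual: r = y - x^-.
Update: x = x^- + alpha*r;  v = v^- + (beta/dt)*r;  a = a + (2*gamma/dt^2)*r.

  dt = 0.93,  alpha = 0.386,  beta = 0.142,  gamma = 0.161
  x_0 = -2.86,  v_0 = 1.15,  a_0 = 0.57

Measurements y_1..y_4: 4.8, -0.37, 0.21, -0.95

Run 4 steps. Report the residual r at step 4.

resid = -9.0868

step 1: x_pred=-1.5440  r=6.3440  x^+=0.9048  v^+=2.6488  a^+=2.9319
step 2: x_pred=4.6360  r=-5.0060  x^+=2.7037  v^+=4.6110  a^+=1.0681
step 3: x_pred=7.4539  r=-7.2439  x^+=4.6577  v^+=4.4983  a^+=-1.6287
step 4: x_pred=8.1368  r=-9.0868  x^+=4.6293  v^+=1.5962  a^+=-5.0117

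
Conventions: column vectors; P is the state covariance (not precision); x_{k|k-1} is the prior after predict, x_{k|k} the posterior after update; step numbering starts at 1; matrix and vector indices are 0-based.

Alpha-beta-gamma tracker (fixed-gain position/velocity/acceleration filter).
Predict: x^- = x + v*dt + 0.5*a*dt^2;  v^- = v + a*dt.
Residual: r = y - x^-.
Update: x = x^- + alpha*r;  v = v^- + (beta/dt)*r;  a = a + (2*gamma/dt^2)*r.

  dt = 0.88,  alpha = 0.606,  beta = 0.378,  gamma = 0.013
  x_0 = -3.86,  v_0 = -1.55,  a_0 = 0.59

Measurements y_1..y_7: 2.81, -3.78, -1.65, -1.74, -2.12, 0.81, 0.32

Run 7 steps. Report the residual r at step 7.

resid = -1.4944

step 1: x_pred=-4.9956  r=7.8056  x^+=-0.2654  v^+=2.3220  a^+=0.8521
step 2: x_pred=2.1079  r=-5.8879  x^+=-1.4602  v^+=0.5427  a^+=0.6544
step 3: x_pred=-0.7292  r=-0.9208  x^+=-1.2872  v^+=0.7230  a^+=0.6235
step 4: x_pred=-0.4095  r=-1.3305  x^+=-1.2158  v^+=0.7002  a^+=0.5788
step 5: x_pred=-0.3755  r=-1.7445  x^+=-1.4327  v^+=0.4602  a^+=0.5202
step 6: x_pred=-0.8263  r=1.6363  x^+=0.1653  v^+=1.6208  a^+=0.5752
step 7: x_pred=1.8144  r=-1.4944  x^+=0.9088  v^+=1.4851  a^+=0.5250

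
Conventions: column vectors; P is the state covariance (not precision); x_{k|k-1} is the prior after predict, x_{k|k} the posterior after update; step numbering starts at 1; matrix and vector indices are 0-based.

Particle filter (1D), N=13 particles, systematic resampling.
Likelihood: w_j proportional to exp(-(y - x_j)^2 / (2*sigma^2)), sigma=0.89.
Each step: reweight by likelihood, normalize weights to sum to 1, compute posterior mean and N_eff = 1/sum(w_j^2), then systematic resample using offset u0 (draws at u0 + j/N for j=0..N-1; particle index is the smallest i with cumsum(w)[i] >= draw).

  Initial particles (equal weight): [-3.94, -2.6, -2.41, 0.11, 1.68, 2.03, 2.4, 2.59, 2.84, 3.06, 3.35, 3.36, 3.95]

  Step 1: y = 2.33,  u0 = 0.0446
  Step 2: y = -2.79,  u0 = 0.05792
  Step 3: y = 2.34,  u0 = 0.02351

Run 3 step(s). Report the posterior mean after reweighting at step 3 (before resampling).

post_mean = 1.7128

step 1: w=[0.0000, 0.0000, 0.0000, 0.0069, 0.1179, 0.1455, 0.1535, 0.1475, 0.1307, 0.1100, 0.0798, 0.0788, 0.0294]  mean=2.6007  Neff=8.1255  idx=[4, 4, 5, 6, 6, 7, 7, 8, 8, 9, 10, 10, 11]
step 2: w=[0.4626, 0.4626, 0.0594, 0.0057, 0.0057, 0.0016, 0.0016, 0.0003, 0.0003, 0.0001, 0.0000, 0.0000, 0.0000]  mean=1.7128  Neff=2.3167  idx=[0, 0, 0, 0, 0, 0, 1, 1, 1, 1, 1, 1, 2]
step 3: w=[0.0755, 0.0755, 0.0755, 0.0755, 0.0755, 0.0755, 0.0755, 0.0755, 0.0755, 0.0755, 0.0755, 0.0755, 0.0936]  mean=1.7128  Neff=12.9494  idx=[0, 1, 2, 3, 4, 5, 6, 7, 8, 9, 10, 11, 12]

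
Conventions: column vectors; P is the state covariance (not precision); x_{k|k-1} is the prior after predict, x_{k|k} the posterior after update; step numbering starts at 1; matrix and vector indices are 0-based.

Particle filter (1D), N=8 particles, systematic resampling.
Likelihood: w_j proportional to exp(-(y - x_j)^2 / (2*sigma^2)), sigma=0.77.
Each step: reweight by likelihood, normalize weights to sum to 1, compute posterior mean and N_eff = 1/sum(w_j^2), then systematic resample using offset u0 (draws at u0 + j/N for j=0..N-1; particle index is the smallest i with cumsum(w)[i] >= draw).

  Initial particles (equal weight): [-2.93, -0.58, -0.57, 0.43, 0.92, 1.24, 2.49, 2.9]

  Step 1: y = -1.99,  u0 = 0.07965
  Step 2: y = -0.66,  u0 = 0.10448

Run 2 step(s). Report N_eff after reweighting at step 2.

step 1: w=[0.5569, 0.2194, 0.2142, 0.0084, 0.0009, 0.0002, 0.0000, 0.0000]  mean=-1.8763  Neff=2.4740  idx=[0, 0, 0, 0, 1, 1, 2, 2]
step 2: w=[0.0032, 0.0032, 0.0032, 0.0032, 0.2470, 0.2470, 0.2466, 0.2466]  mean=-0.6053  Neff=4.1043  idx=[4, 4, 5, 5, 6, 6, 7, 7]

N_eff = 4.1043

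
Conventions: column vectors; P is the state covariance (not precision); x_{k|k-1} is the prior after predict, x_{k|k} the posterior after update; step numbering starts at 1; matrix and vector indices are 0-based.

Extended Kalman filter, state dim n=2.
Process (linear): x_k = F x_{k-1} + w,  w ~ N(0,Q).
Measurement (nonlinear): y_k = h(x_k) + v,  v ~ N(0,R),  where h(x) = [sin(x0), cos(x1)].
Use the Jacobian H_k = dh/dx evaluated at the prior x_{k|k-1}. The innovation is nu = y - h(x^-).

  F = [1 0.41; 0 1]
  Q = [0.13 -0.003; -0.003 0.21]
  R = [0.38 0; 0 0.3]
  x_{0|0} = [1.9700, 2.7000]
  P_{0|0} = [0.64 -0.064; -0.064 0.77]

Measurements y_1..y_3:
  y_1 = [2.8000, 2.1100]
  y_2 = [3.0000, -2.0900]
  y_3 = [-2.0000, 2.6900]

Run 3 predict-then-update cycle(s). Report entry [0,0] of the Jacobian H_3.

step 1: x^-=[3.0770, 2.7000]  P^-=[0.8470 0.2487; 0.2487 0.9800]  H_jac=[-0.9979 0.0000; 0.0000 -0.4274]  S=[1.2234 0.1061; 0.1061 0.4790]  K=[-0.6847 -0.0703; -0.1295 -0.8457]  nu=[2.7355, 3.0141]  x^+=[0.9921, -0.2034]  P^+=[0.2607 0.0493; 0.0493 0.5936]
step 2: x^-=[0.9087, -0.2034]  P^-=[0.5310 0.2897; 0.2897 0.8036]  H_jac=[0.6147 0.0000; 0.0000 0.2020]  S=[0.5807 0.0360; 0.0360 0.3328]  K=[0.5550 0.1158; 0.2784 0.4576]  nu=[2.2113, -3.0694]  x^+=[1.7804, -0.9924]  P^+=[0.3431 0.1721; 0.1721 0.6798]
step 3: x^-=[1.3735, -0.9924]  P^-=[0.7284 0.4478; 0.4478 0.8898]  H_jac=[0.1960 0.0000; 0.0000 0.8374]  S=[0.4080 0.0735; 0.0735 0.9239]  K=[0.2809 0.3835; 0.0709 0.8008]  nu=[-2.9806, 2.1433]  x^+=[1.3582, 0.5127]  P^+=[0.5445 0.1374; 0.1374 0.2869]

H_jac[0,0] = 0.1960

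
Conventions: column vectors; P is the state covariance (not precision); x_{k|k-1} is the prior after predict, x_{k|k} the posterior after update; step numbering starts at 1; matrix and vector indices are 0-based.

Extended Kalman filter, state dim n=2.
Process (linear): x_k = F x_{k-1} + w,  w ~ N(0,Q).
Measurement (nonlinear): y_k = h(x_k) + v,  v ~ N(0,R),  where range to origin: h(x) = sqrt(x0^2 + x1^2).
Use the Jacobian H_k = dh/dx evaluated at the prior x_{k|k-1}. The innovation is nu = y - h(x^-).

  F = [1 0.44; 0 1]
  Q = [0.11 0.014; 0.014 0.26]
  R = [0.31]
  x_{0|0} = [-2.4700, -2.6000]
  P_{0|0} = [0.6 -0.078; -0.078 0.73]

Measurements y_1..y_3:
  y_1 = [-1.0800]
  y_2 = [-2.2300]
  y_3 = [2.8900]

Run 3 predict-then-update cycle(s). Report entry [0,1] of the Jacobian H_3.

step 1: x^-=[-3.6140, -2.6000]  P^-=[0.7827 0.2572; 0.2572 0.9900]  H_jac=[-0.8118 -0.5840]  S=[1.4073]  K=[-0.5582; -0.5592]  nu=[-5.5321]  x^+=[-0.5259, 0.4936]  P^+=[0.3442 -0.1821; -0.1821 0.5499]
step 2: x^-=[-0.3087, 0.4936]  P^-=[0.4004 0.0739; 0.0739 0.8099]  H_jac=[-0.5303 0.8478]  S=[0.9383]  K=[-0.1595; 0.6900]  nu=[-2.8122]  x^+=[0.1399, -1.4470]  P^+=[0.3765 0.1772; 0.1772 0.3631]
step 3: x^-=[-0.4968, -1.4470]  P^-=[0.7127 0.3510; 0.3510 0.6231]  H_jac=[-0.3247 -0.9458]  S=[1.1582]  K=[-0.4864; -0.6073]  nu=[1.3601]  x^+=[-1.1584, -2.2730]  P^+=[0.4387 0.0088; 0.0088 0.1960]

H_jac[0,1] = -0.9458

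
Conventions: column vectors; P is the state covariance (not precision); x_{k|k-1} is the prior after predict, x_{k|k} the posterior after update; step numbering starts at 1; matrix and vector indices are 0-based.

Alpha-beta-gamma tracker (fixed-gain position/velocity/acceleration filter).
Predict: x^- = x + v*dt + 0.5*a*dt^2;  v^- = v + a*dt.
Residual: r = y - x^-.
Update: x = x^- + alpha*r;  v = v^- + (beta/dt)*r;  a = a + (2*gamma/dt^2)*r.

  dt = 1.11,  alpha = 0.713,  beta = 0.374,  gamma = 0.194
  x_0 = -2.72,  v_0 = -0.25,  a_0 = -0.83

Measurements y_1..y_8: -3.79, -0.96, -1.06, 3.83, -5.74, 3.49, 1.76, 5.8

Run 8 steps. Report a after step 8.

a_post = 0.5491

step 1: x_pred=-3.5088  r=-0.2812  x^+=-3.7093  v^+=-1.2660  a^+=-0.9185
step 2: x_pred=-5.6805  r=4.7205  x^+=-2.3148  v^+=-0.6951  a^+=0.5680
step 3: x_pred=-2.7365  r=1.6765  x^+=-1.5411  v^+=0.5002  a^+=1.0959
step 4: x_pred=-0.3108  r=4.1408  x^+=2.6416  v^+=3.1118  a^+=2.3999
step 5: x_pred=7.5742  r=-13.3142  x^+=-1.9188  v^+=1.2897  a^+=-1.7929
step 6: x_pred=-1.5918  r=5.0818  x^+=2.0315  v^+=1.0118  a^+=-0.1926
step 7: x_pred=3.0360  r=-1.2760  x^+=2.1262  v^+=0.3681  a^+=-0.5944
step 8: x_pred=2.1687  r=3.6313  x^+=4.7578  v^+=0.9319  a^+=0.5491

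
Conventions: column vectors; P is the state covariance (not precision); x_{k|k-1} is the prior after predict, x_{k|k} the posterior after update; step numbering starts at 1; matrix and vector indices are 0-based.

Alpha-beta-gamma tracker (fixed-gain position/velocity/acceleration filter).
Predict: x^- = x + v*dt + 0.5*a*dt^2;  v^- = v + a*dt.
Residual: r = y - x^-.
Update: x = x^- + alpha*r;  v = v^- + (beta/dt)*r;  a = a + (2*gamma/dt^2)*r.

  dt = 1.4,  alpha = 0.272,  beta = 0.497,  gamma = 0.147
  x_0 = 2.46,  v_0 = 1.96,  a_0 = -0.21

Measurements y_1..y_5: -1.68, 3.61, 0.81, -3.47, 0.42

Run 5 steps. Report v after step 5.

step 1: x_pred=4.9982  r=-6.6782  x^+=3.1817  v^+=-0.7048  a^+=-1.2117
step 2: x_pred=1.0076  r=2.6024  x^+=1.7154  v^+=-1.4773  a^+=-0.8214
step 3: x_pred=-1.1578  r=1.9678  x^+=-0.6225  v^+=-1.9287  a^+=-0.5262
step 4: x_pred=-3.8384  r=0.3684  x^+=-3.7382  v^+=-2.5346  a^+=-0.4709
step 5: x_pred=-7.7481  r=8.1681  x^+=-5.5264  v^+=-0.2942  a^+=0.7543

v_post = -0.2942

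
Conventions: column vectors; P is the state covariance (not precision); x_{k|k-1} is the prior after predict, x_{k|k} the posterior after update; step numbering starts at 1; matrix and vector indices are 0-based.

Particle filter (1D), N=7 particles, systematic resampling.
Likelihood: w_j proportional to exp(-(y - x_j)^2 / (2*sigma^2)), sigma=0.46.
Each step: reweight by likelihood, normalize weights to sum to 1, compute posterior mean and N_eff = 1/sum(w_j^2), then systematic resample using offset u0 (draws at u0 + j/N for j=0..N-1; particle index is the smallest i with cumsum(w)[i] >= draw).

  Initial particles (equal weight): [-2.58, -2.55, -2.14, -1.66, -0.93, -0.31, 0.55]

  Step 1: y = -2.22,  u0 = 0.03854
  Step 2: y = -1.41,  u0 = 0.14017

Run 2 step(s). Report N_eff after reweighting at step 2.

step 1: w=[0.2462, 0.2585, 0.3293, 0.1594, 0.0066, 0.0001, 0.0000]  mean=-2.2698  Neff=3.8265  idx=[0, 0, 1, 1, 2, 2, 3]
step 2: w=[0.0246, 0.0246, 0.0290, 0.0290, 0.1772, 0.1772, 0.5385]  mean=-1.9269  Neff=2.8114  idx=[4, 4, 5, 6, 6, 6, 6]

N_eff = 2.8114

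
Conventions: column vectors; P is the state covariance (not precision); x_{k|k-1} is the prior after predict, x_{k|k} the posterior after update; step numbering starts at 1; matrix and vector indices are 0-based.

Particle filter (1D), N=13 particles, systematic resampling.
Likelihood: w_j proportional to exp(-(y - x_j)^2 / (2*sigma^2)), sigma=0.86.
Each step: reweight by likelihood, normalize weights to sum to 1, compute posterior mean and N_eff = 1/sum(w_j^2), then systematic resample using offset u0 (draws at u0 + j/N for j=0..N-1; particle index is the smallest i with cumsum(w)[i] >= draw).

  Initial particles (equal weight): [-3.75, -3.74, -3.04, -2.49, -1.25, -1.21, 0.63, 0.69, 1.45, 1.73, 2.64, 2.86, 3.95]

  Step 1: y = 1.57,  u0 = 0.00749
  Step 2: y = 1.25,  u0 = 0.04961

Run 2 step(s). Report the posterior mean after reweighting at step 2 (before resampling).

post_mean = 1.3526

step 1: w=[0.0000, 0.0000, 0.0000, 0.0000, 0.0012, 0.0014, 0.1399, 0.1506, 0.2518, 0.2499, 0.1172, 0.0825, 0.0055]  mean=1.5537  Neff=5.3003  idx=[6, 6, 7, 7, 8, 8, 8, 9, 9, 9, 9, 10, 11]
step 2: w=[0.0775, 0.0775, 0.0813, 0.0813, 0.0978, 0.0978, 0.0978, 0.0860, 0.0860, 0.0860, 0.0860, 0.0272, 0.0174]  mean=1.3526  Neff=11.8180  idx=[0, 1, 2, 3, 4, 5, 5, 6, 7, 8, 9, 10, 11]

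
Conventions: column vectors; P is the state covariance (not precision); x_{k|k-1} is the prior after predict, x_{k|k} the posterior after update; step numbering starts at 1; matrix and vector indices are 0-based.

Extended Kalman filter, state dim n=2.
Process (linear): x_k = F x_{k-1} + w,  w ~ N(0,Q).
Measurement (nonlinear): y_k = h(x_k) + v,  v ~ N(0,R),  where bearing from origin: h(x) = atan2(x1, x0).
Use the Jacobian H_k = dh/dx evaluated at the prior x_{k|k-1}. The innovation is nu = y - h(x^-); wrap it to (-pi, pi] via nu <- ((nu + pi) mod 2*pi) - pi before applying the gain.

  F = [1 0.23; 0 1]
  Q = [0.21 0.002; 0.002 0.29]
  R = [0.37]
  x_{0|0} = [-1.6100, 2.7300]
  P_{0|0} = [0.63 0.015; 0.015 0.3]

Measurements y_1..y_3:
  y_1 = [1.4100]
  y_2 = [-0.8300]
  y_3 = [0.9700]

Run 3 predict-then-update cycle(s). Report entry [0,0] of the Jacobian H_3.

step 1: x^-=[-0.9821, 2.7300]  P^-=[0.8628 0.0860; 0.0860 0.5900]  H_jac=[-0.3243 -0.1167]  S=[0.4753]  K=[-0.6098; -0.2035]  nu=[-0.5061]  x^+=[-0.6734, 2.8330]  P^+=[0.6860 0.0270; 0.0270 0.5703]
step 2: x^-=[-0.0219, 2.8330]  P^-=[0.9386 0.1602; 0.1602 0.8603]  H_jac=[-0.3530 -0.0027]  S=[0.4872]  K=[-0.6808; -0.1208]  nu=[-2.4085]  x^+=[1.6179, 3.1241]  P^+=[0.7128 0.1201; 0.1201 0.8532]
step 3: x^-=[2.3364, 3.1241]  P^-=[1.0231 0.3183; 0.3183 1.1432]  H_jac=[-0.2053 0.1535]  S=[0.4200]  K=[-0.3837; 0.2623]  nu=[0.0413]  x^+=[2.3206, 3.1349]  P^+=[0.9613 0.3606; 0.3606 1.1143]

H_jac[0,0] = -0.2053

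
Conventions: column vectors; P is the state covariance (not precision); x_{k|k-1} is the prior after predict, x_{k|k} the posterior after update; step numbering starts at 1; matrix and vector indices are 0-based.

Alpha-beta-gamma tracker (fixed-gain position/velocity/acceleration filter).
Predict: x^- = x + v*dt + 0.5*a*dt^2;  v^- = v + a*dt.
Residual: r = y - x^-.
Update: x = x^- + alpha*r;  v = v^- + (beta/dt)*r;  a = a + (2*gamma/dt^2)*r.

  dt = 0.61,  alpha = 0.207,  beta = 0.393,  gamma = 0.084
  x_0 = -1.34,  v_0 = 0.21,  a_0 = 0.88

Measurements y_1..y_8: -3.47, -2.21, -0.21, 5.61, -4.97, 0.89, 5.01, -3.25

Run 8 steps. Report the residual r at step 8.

resid = -7.6201

step 1: x_pred=-1.0482  r=-2.4218  x^+=-1.5495  v^+=-0.8135  a^+=-0.2134
step 2: x_pred=-2.0854  r=-0.1246  x^+=-2.1112  v^+=-1.0239  a^+=-0.2697
step 3: x_pred=-2.7860  r=2.5760  x^+=-2.2528  v^+=0.4712  a^+=0.8934
step 4: x_pred=-1.7991  r=7.4091  x^+=-0.2654  v^+=5.7896  a^+=4.2385
step 5: x_pred=4.0548  r=-9.0248  x^+=2.1866  v^+=2.5607  a^+=0.1639
step 6: x_pred=3.7792  r=-2.8892  x^+=3.1811  v^+=0.7993  a^+=-1.1405
step 7: x_pred=3.4565  r=1.5535  x^+=3.7781  v^+=1.1045  a^+=-0.4391
step 8: x_pred=4.3701  r=-7.6201  x^+=2.7928  v^+=-4.0728  a^+=-3.8796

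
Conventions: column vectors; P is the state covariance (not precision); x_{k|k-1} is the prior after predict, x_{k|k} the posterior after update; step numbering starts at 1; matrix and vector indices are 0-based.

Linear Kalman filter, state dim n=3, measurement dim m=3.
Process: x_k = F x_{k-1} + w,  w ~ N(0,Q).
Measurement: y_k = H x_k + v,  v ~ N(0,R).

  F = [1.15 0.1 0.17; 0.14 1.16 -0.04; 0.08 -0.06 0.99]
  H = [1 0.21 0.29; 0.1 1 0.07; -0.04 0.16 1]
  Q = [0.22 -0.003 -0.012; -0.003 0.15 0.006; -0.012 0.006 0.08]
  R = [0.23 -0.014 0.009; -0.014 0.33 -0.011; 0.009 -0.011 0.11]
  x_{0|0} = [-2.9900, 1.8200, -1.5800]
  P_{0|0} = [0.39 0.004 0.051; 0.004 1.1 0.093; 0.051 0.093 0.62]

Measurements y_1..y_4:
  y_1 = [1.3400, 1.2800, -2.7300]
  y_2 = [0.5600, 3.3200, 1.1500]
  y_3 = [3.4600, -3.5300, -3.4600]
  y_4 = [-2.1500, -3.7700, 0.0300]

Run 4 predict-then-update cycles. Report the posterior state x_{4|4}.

step 1: x^-=[-3.5251, 1.7558, -1.9126]  P^-=[0.7887 0.2054 0.1884; 0.2054 1.6309 0.0235; 0.1884 0.0235 0.6911]  S=[1.3472 0.6569 0.4561; 0.6569 2.0192 0.3323; 0.4561 0.3323 0.8339]  K=[0.7431 -0.0696 -0.1512; 0.0154 0.8139 -0.0015; 0.0654 -0.1136 0.8337]  nu=[5.0510, 0.0106, -1.2393]  x^+=[0.4152, 1.8439, -2.6164]  P^+=[0.1793 -0.0501 0.0060; -0.0501 0.2773 -0.0553; 0.0060 -0.0553 0.1026]
step 2: x^-=[0.2171, 2.3017, -2.6677]  P^-=[0.4518 -0.0210 0.0252; -0.0210 0.5156 -0.0825; 0.0252 -0.0825 0.1907]  S=[0.7164 0.0993 0.0641; 0.0993 0.8357 0.0026; 0.0641 0.0026 0.2865]  K=[0.6530 -0.0461 -0.1327; 0.0047 0.6070 -0.0035; 0.0459 -0.0870 0.6067]  nu=[0.6332, 1.1833, 3.4581]  x^+=[0.1172, 3.0108, -0.6437]  P^+=[0.1566 -0.0388 0.0043; -0.0388 0.2071 -0.0417; 0.0043 -0.0417 0.0749]
step 3: x^-=[0.3265, 3.5347, -0.8086]  P^-=[0.4226 -0.0148 0.0174; -0.0148 0.4231 -0.0603; 0.0174 -0.0603 0.1612]  S=[0.6813 0.0886 0.0525; 0.0886 0.7469 0.0073; 0.0525 0.0073 0.2622]  K=[0.6381 -0.0360 -0.1341; 0.0095 0.5575 0.0129; 0.0412 -0.0738 0.5691]  nu=[2.6257, -7.0408, -3.2039]  x^+=[2.6849, -0.4069, -2.0041]  P^+=[0.1525 -0.0348 0.0031; -0.0348 0.1897 -0.0364; 0.0031 -0.0364 0.0697]
step 4: x^-=[2.7063, -0.0160, -1.7449]  P^-=[0.4175 -0.0109 0.0150; -0.0109 0.4004 -0.0527; 0.0150 -0.0527 0.1551]  S=[0.6760 0.0893 0.0505; 0.0893 0.7260 0.0107; 0.0505 0.0107 0.2582]  K=[0.6351 -0.0322 -0.1360; 0.0124 0.5431 0.0209; 0.0396 -0.0687 0.5611]  nu=[-4.3469, -3.9025, 1.8857]  x^+=[-0.1855, -2.1499, -0.5911]  P^+=[0.1516 -0.0334 0.0025; -0.0334 0.1846 -0.0344; 0.0025 -0.0344 0.0684]

x_post = [-0.1855, -2.1499, -0.5911]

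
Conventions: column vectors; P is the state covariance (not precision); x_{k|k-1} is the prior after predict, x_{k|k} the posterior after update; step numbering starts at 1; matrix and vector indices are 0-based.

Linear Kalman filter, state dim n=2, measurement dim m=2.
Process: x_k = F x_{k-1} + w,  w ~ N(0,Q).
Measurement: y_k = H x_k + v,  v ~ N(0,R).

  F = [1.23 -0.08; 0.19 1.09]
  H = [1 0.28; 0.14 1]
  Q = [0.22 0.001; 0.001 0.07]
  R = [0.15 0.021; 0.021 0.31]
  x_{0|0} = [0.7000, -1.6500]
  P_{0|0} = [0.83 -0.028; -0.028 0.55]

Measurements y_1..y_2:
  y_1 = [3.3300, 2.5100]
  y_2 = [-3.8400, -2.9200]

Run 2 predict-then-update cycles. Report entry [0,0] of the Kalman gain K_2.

step 1: x^-=[0.9930, -1.6655]  P^-=[1.4847 0.1099; 0.1099 0.7418]  S=[1.7544 0.5508; 0.5508 1.1117]  K=[0.9167 -0.1683; -0.0388 0.7004]  nu=[2.8033, 4.0365]  x^+=[2.8833, 1.0527]  P^+=[0.1490 -0.0538; -0.0538 0.2238]
step 2: x^-=[3.4622, 1.6952]  P^-=[0.4575 -0.0550; -0.0550 0.3190]  S=[0.6017 0.1172; 0.1172 0.6226]  K=[0.7598 -0.1285; -0.0419 0.5079]  nu=[-7.7769, -5.0999]  x^+=[-1.7910, -0.5694]  P^+=[0.1228 -0.0411; -0.0411 0.1623]

K[0,0] = 0.7598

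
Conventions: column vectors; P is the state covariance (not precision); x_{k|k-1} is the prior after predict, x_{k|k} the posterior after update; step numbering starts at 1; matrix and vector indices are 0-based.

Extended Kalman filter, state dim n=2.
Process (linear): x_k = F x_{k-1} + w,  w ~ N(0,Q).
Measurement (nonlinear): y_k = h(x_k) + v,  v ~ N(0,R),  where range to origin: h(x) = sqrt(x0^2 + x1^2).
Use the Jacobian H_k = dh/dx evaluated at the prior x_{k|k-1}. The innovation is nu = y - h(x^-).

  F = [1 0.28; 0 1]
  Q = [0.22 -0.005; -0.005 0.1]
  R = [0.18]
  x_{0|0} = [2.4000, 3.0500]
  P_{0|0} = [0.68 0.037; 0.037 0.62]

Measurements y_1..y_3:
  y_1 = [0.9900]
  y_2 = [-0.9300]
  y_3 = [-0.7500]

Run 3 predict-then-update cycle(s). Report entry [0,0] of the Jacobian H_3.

H_jac[0,0] = -0.9974

step 1: x^-=[3.2540, 3.0500]  P^-=[0.9693 0.2056; 0.2056 0.7200]  H_jac=[0.7296 0.6839]  S=[1.2379]  K=[0.6849; 0.5189]  nu=[-3.4699]  x^+=[0.8774, 1.2493]  P^+=[0.3886 -0.2344; -0.2344 0.3866]
step 2: x^-=[1.2273, 1.2493]  P^-=[0.5077 -0.1311; -0.1311 0.4866]  H_jac=[0.7008 0.7134]  S=[0.5459]  K=[0.4804; 0.4676]  nu=[-2.6813]  x^+=[-0.0609, -0.0045]  P^+=[0.3817 -0.2538; -0.2538 0.3673]
step 3: x^-=[-0.0622, -0.0045]  P^-=[0.4884 -0.1559; -0.1559 0.4673]  H_jac=[-0.9974 -0.0724]  S=[0.6458]  K=[-0.7368; 0.1884]  nu=[-0.8123]  x^+=[0.5364, -0.1576]  P^+=[0.1378 -0.0663; -0.0663 0.4443]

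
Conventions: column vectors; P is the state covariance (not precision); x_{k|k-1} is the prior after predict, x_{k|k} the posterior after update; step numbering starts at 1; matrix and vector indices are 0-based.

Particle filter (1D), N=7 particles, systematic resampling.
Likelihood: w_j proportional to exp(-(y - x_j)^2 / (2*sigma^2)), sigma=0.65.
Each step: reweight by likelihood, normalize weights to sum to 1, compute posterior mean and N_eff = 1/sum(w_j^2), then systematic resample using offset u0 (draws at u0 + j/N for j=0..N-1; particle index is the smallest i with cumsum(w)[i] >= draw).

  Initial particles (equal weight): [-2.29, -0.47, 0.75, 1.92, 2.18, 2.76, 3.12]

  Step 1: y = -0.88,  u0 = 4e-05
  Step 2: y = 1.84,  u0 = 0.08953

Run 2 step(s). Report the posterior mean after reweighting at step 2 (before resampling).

step 1: w=[0.0993, 0.8556, 0.0450, 0.0001, 0.0000, 0.0000, 0.0000]  mean=-0.5955  Neff=1.3442  idx=[0, 1, 1, 1, 1, 1, 1]
step 2: w=[0.0000, 0.1667, 0.1667, 0.1667, 0.1667, 0.1667, 0.1667]  mean=-0.4700  Neff=6.0000  idx=[1, 2, 3, 4, 4, 5, 6]

post_mean = -0.4700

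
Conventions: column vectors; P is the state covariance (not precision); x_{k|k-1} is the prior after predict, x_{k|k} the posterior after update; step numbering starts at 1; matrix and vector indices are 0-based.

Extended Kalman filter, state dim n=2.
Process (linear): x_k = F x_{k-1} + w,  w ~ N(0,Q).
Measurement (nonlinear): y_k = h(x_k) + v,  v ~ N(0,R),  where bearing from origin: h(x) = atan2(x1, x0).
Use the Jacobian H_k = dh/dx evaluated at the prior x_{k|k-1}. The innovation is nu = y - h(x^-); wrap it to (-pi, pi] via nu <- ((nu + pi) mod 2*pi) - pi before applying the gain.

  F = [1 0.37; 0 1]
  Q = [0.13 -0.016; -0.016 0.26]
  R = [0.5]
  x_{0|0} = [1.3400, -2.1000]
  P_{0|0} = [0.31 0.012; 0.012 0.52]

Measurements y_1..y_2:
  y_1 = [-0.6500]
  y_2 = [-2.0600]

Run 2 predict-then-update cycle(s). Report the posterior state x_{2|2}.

x_post = [-0.1873, -2.0903]

step 1: x^-=[0.5630, -2.1000]  P^-=[0.5201 0.1884; 0.1884 0.7800]  H_jac=[0.4443 0.1191]  S=[0.6336]  K=[0.4000; 0.2787]  nu=[0.6589]  x^+=[0.8266, -1.9164]  P^+=[0.4187 0.1178; 0.1178 0.7308]
step 2: x^-=[0.1175, -1.9164]  P^-=[0.7358 0.3721; 0.3721 0.9908]  H_jac=[0.5199 0.0319]  S=[0.7122]  K=[0.5538; 0.3160]  nu=[-0.5504]  x^+=[-0.1873, -2.0903]  P^+=[0.5174 0.2475; 0.2475 0.9197]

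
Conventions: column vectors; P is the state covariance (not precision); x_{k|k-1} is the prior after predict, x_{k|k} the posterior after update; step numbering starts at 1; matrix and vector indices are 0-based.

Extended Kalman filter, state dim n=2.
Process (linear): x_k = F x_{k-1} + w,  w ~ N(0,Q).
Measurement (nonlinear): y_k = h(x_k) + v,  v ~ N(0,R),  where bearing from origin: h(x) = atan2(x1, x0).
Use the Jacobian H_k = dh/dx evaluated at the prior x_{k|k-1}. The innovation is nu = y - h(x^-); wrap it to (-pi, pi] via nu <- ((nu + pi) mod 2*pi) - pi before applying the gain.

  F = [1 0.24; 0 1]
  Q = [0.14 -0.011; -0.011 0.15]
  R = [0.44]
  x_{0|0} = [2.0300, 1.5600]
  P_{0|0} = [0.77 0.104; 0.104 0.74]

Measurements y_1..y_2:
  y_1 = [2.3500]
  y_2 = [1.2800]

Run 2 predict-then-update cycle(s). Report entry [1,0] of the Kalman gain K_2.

K[1,0] = 0.2293

step 1: x^-=[2.4044, 1.5600]  P^-=[1.0025 0.2706; 0.2706 0.8900]  H_jac=[-0.1899 0.2927]  S=[0.5223]  K=[-0.2129; 0.4003]  nu=[1.7745]  x^+=[2.0267, 2.2704]  P^+=[0.9789 0.3151; 0.3151 0.8063]
step 2: x^-=[2.5716, 2.2704]  P^-=[1.3166 0.4976; 0.4976 0.9563]  H_jac=[-0.1929 0.2185]  S=[0.4927]  K=[-0.2948; 0.2293]  nu=[0.5567]  x^+=[2.4074, 2.3980]  P^+=[1.2737 0.5309; 0.5309 0.9304]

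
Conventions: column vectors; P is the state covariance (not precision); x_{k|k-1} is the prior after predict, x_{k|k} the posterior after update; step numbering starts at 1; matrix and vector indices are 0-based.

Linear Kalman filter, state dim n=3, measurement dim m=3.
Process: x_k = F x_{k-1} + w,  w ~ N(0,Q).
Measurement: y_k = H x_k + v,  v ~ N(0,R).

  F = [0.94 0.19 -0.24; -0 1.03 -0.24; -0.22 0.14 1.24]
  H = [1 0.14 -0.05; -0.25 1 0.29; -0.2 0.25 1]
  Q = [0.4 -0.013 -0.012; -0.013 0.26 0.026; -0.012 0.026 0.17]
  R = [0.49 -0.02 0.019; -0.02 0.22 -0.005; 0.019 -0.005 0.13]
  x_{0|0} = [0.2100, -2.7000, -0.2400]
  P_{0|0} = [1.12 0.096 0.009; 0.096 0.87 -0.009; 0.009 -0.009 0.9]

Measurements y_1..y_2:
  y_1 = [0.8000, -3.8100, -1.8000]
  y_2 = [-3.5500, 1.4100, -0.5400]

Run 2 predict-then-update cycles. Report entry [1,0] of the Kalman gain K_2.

K[1,0] = 0.1497

step 1: x^-=[-0.2580, -2.7234, -0.7218]  P^-=[1.5039 0.3027 -0.4705; 0.3027 1.2393 -0.1489; -0.4705 -0.1489 1.6112]  S=[2.1561 -0.0947 -0.7460; -0.0947 1.5193 0.7531; -0.7460 0.7531 1.9623]  K=[0.7036 -0.0631 -0.0628; 0.1917 0.8495 -0.2019; 0.0510 -0.1739 0.9362]  nu=[1.4032, -0.9418, -0.4489]  x^+=[0.8168, -3.1637, -0.9068]  P^+=[0.3425 0.0394 0.0642; 0.0394 0.2150 -0.0727; 0.0642 -0.0727 0.1546]
step 2: x^-=[0.3843, -3.0410, -1.7470]  P^-=[0.7111 0.0829 -0.0561; 0.0829 0.5330 -0.0850; -0.0561 -0.0850 0.3657]  S=[1.2424 -0.0646 -0.1719; -0.0646 0.7455 0.1742; -0.1719 0.1742 0.5292]  K=[0.5623 -0.0700 -0.1298; 0.1497 0.6951 -0.1204; 0.0239 -0.1189 0.7192]  nu=[-3.5959, 5.0538, 2.0442]  x^+=[-2.2566, -0.3125, -0.9638]  P^+=[0.2723 0.0302 0.0411; 0.0302 0.1736 -0.0537; 0.0411 -0.0537 0.1162]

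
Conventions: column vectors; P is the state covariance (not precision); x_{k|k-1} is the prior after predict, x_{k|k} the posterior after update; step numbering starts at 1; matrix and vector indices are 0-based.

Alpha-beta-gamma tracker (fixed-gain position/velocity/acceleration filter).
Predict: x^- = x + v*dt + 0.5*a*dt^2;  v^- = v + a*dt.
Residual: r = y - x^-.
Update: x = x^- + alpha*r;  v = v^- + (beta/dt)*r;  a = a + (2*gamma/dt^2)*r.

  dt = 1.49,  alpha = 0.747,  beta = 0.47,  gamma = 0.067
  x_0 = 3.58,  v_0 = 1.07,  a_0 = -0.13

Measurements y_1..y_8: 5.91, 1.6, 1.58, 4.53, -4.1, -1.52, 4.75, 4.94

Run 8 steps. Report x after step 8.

x_post = 4.8584

step 1: x_pred=5.0300  r=0.8800  x^+=5.6874  v^+=1.1539  a^+=-0.0769
step 2: x_pred=7.3213  r=-5.7213  x^+=3.0475  v^+=-0.7654  a^+=-0.4222
step 3: x_pred=1.4384  r=0.1416  x^+=1.5442  v^+=-1.3498  a^+=-0.4137
step 4: x_pred=-0.9262  r=5.4562  x^+=3.1496  v^+=-0.2451  a^+=-0.0843
step 5: x_pred=2.6908  r=-6.7908  x^+=-2.3819  v^+=-2.5128  a^+=-0.4942
step 6: x_pred=-6.6746  r=5.1546  x^+=-2.8241  v^+=-1.6232  a^+=-0.1831
step 7: x_pred=-5.4460  r=10.1960  x^+=2.1704  v^+=1.3201  a^+=0.4323
step 8: x_pred=4.6173  r=0.3227  x^+=4.8584  v^+=2.0661  a^+=0.4518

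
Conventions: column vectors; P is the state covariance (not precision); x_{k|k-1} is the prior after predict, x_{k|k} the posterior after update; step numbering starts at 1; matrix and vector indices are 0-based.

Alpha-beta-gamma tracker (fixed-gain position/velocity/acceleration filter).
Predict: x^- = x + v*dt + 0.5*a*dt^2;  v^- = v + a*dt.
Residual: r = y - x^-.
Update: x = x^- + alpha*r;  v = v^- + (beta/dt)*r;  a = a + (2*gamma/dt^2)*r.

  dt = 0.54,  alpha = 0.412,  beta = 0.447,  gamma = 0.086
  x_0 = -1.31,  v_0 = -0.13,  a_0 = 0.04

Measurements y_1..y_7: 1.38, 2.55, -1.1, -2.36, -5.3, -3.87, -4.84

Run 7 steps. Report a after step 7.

a_post = 0.7835

step 1: x_pred=-1.3744  r=2.7544  x^+=-0.2396  v^+=2.1716  a^+=1.6647
step 2: x_pred=1.1758  r=1.3742  x^+=1.7420  v^+=4.2080  a^+=2.4752
step 3: x_pred=4.3752  r=-5.4752  x^+=2.1194  v^+=1.0124  a^+=-0.7543
step 4: x_pred=2.5561  r=-4.9161  x^+=0.5307  v^+=-3.4644  a^+=-3.6541
step 5: x_pred=-1.8728  r=-3.4272  x^+=-3.2848  v^+=-8.2745  a^+=-5.6756
step 6: x_pred=-8.5806  r=4.7106  x^+=-6.6398  v^+=-7.4400  a^+=-2.8971
step 7: x_pred=-11.0798  r=6.2398  x^+=-8.5090  v^+=-3.8393  a^+=0.7835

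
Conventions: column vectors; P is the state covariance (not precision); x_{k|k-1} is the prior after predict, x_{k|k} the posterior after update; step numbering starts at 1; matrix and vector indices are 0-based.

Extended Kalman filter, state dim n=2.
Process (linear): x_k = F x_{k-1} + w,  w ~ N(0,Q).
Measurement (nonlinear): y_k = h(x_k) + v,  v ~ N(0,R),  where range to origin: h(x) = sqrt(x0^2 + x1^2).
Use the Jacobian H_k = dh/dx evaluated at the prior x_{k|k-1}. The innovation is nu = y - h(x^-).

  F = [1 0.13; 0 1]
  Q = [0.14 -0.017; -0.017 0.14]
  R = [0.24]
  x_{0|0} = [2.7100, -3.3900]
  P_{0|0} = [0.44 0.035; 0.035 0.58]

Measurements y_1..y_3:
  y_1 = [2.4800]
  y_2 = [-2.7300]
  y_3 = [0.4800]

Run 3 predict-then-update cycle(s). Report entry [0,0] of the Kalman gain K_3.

K[0,0] = 0.6099

step 1: x^-=[2.2693, -3.3900]  P^-=[0.5989 0.0934; 0.0934 0.7200]  H_jac=[0.5563 -0.8310]  S=[0.8362]  K=[0.3056; -0.6534]  nu=[-1.5994]  x^+=[1.7805, -2.3449]  P^+=[0.5208 0.2604; 0.2604 0.3630]
step 2: x^-=[1.4757, -2.3449]  P^-=[0.7346 0.2906; 0.2906 0.5030]  H_jac=[0.5326 -0.8464]  S=[0.5468]  K=[0.2659; -0.4956]  nu=[-5.5006]  x^+=[0.0133, 0.3811]  P^+=[0.6960 0.3626; 0.3626 0.3687]
step 3: x^-=[0.0628, 0.3811]  P^-=[0.9365 0.3935; 0.3935 0.5087]  H_jac=[0.1626 0.9867]  S=[0.8863]  K=[0.6099; 0.6385]  nu=[0.0937]  x^+=[0.1200, 0.4410]  P^+=[0.6068 0.0483; 0.0483 0.1473]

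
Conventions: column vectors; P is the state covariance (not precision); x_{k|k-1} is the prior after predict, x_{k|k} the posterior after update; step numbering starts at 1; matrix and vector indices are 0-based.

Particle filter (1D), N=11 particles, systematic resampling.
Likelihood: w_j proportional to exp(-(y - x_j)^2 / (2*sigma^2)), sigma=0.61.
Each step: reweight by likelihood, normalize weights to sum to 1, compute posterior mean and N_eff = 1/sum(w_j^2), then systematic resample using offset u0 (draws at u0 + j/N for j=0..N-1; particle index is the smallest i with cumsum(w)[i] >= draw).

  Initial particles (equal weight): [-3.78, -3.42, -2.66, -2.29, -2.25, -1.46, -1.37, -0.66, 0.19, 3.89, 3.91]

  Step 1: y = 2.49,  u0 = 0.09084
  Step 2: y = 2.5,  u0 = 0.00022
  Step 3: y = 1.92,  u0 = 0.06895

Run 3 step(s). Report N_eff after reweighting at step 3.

step 1: w=[0.0000, 0.0000, 0.0000, 0.0000, 0.0000, 0.0000, 0.0000, 0.0000, 0.0059, 0.5159, 0.4782]  mean=3.8778  Neff=2.0207  idx=[9, 9, 9, 9, 9, 10, 10, 10, 10, 10, 10]
step 2: w=[0.0947, 0.0947, 0.0947, 0.0947, 0.0947, 0.0878, 0.0878, 0.0878, 0.0878, 0.0878, 0.0878]  mean=3.9005  Neff=10.9845  idx=[0, 0, 1, 2, 3, 4, 5, 6, 7, 8, 9]
step 3: w=[0.0953, 0.0953, 0.0953, 0.0953, 0.0953, 0.0953, 0.0857, 0.0857, 0.0857, 0.0857, 0.0857]  mean=3.8986  Neff=10.9695  idx=[0, 1, 2, 3, 4, 5, 6, 7, 8, 9, 10]

N_eff = 10.9695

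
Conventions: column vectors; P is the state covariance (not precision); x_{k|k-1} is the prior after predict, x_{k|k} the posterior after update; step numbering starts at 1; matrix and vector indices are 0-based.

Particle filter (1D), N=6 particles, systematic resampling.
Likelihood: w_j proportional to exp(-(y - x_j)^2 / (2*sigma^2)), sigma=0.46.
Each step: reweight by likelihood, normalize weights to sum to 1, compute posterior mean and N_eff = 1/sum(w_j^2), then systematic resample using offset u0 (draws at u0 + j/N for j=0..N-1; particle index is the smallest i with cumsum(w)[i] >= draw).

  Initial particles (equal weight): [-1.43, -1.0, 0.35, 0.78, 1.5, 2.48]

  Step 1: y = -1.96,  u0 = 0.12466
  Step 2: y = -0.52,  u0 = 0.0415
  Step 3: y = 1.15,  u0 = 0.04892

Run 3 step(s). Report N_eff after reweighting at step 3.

step 1: w=[0.8196, 0.1804, 0.0000, 0.0000, 0.0000, 0.0000]  mean=-1.3524  Neff=1.4198  idx=[0, 0, 0, 0, 0, 1]
step 2: w=[0.1098, 0.1098, 0.1098, 0.1098, 0.1098, 0.4509]  mean=-1.2361  Neff=3.7936  idx=[0, 1, 3, 4, 5, 5]
step 3: w=[0.0040, 0.0040, 0.0040, 0.0040, 0.4920, 0.4920]  mean=-1.0069  Neff=2.0657  idx=[4, 4, 4, 5, 5, 5]

N_eff = 2.0657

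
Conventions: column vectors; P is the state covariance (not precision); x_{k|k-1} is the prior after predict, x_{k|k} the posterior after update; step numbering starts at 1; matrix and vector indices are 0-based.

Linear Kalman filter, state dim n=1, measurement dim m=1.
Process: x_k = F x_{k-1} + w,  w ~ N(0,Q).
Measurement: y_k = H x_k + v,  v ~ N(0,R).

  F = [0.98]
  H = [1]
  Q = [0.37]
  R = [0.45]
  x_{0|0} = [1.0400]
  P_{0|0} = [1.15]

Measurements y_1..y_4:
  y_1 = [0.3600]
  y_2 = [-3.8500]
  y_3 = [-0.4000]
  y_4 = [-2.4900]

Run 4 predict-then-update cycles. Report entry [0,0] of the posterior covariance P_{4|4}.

P_post[0,0] = 0.2612

step 1: x^-=[1.0192]  P^-=[1.4745]  S=[1.9245]  K=[0.7662]  nu=[-0.6592]  x^+=[0.5141]  P^+=[0.3448]
step 2: x^-=[0.5039]  P^-=[0.7011]  S=[1.1511]  K=[0.6091]  nu=[-4.3539]  x^+=[-2.1480]  P^+=[0.2741]
step 3: x^-=[-2.1050]  P^-=[0.6332]  S=[1.0832]  K=[0.5846]  nu=[1.7050]  x^+=[-1.1083]  P^+=[0.2631]
step 4: x^-=[-1.0861]  P^-=[0.6226]  S=[1.0726]  K=[0.5805]  nu=[-1.4039]  x^+=[-1.9010]  P^+=[0.2612]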